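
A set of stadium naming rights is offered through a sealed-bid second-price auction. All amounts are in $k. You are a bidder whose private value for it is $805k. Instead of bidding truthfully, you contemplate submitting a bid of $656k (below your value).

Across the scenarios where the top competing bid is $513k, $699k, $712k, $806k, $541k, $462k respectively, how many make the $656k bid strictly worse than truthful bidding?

The deviation hurts exactly when the highest competing bid lies strictly between $656k and $805k — underbidding then forfeits a profitable win.
$513k: below both → same outcome either way.
$699k: inside the interval → strictly worse (loss $106k).
$712k: inside the interval → strictly worse (loss $93k).
$806k: above both → same outcome either way.
$541k: below both → same outcome either way.
$462k: below both → same outcome either way.
Count: 2.

2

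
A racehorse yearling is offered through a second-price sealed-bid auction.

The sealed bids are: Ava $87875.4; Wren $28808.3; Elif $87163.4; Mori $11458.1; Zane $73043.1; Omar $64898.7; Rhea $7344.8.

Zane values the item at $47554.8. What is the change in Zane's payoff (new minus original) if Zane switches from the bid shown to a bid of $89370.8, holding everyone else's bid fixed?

The highest bid among the other bidders is $87875.4; Zane's bid doesn't change that.
Original bid $73043.1: Zane is not highest (top rival bid is $87875.4); payoff $0.
Alternative bid $89370.8: Zane is highest, pays the top rival bid $87875.4; payoff $47554.8 − $87875.4 = −$40320.6.
Change in payoff = −$40320.6 − ($0) = −$40320.6.

−$40320.6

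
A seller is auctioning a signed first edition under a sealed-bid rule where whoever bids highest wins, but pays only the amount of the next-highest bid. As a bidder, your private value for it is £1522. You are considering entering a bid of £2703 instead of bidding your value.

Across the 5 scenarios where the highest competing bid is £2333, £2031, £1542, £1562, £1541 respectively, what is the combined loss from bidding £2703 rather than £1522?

£1399

The deviation costs you only when the competing bid falls strictly between £1522 and £2703; elsewhere both bids give the same outcome.
£2333: truthful payoff £0, deviation payoff −£811 → loss £811.
£2031: truthful payoff £0, deviation payoff −£509 → loss £509.
£1542: truthful payoff £0, deviation payoff −£20 → loss £20.
£1562: truthful payoff £0, deviation payoff −£40 → loss £40.
£1541: truthful payoff £0, deviation payoff −£19 → loss £19.
Total loss = £811 + £509 + £20 + £40 + £19 = £1399.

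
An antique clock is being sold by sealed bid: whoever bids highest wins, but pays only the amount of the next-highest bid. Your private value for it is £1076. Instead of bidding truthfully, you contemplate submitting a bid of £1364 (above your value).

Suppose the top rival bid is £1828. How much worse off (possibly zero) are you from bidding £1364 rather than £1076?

Bidding your value £1076: you lose (since £1076 < £1828). Payoff £0.
Bidding £1364: you lose. Payoff £0.
Difference = £0 − £0 = £0; both bids lead to the same outcome because the competing bid is above both your value and your alternative bid.

£0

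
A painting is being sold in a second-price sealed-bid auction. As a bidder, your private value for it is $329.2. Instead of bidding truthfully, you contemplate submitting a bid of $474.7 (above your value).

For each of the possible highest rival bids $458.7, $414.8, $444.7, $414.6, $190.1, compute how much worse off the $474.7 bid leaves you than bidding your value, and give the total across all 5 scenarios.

The deviation costs you only when the competing bid falls strictly between $329.2 and $474.7; elsewhere both bids give the same outcome.
$458.7: truthful payoff $0, deviation payoff −$129.5 → loss $129.5.
$414.8: truthful payoff $0, deviation payoff −$85.6 → loss $85.6.
$444.7: truthful payoff $0, deviation payoff −$115.5 → loss $115.5.
$414.6: truthful payoff $0, deviation payoff −$85.4 → loss $85.4.
$190.1: outcomes coincide → loss $0.
Total loss = $129.5 + $85.6 + $115.5 + $85.4 = $416.

$416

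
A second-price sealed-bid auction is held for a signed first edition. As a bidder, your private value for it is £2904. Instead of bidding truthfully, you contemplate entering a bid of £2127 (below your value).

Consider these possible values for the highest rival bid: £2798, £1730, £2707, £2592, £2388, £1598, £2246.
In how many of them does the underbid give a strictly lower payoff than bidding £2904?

The deviation hurts exactly when the highest competing bid lies strictly between £2127 and £2904 — underbidding then forfeits a profitable win.
£2798: inside the interval → strictly worse (loss £106).
£1730: below both → same outcome either way.
£2707: inside the interval → strictly worse (loss £197).
£2592: inside the interval → strictly worse (loss £312).
£2388: inside the interval → strictly worse (loss £516).
£1598: below both → same outcome either way.
£2246: inside the interval → strictly worse (loss £658).
Count: 5.

5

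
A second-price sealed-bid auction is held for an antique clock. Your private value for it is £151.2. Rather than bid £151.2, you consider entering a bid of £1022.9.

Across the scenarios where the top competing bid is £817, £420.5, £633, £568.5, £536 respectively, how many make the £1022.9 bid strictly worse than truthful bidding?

5

The deviation hurts exactly when the highest competing bid lies strictly between £151.2 and £1022.9 — overbidding then wins at a price above your value.
£817: inside the interval → strictly worse (loss £665.8).
£420.5: inside the interval → strictly worse (loss £269.3).
£633: inside the interval → strictly worse (loss £481.8).
£568.5: inside the interval → strictly worse (loss £417.3).
£536: inside the interval → strictly worse (loss £384.8).
Count: 5.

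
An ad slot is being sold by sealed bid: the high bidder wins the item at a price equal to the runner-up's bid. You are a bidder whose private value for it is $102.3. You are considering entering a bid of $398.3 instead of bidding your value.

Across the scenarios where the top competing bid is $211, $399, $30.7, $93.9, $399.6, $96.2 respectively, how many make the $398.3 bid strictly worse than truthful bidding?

1

The deviation hurts exactly when the highest competing bid lies strictly between $102.3 and $398.3 — overbidding then wins at a price above your value.
$211: inside the interval → strictly worse (loss $108.7).
$399: above both → same outcome either way.
$30.7: below both → same outcome either way.
$93.9: below both → same outcome either way.
$399.6: above both → same outcome either way.
$96.2: below both → same outcome either way.
Count: 1.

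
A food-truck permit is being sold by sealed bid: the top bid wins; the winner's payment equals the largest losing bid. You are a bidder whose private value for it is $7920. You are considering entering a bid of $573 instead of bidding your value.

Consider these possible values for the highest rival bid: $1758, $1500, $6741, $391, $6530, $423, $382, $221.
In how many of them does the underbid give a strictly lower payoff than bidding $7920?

4

The deviation hurts exactly when the highest competing bid lies strictly between $573 and $7920 — underbidding then forfeits a profitable win.
$1758: inside the interval → strictly worse (loss $6162).
$1500: inside the interval → strictly worse (loss $6420).
$6741: inside the interval → strictly worse (loss $1179).
$391: below both → same outcome either way.
$6530: inside the interval → strictly worse (loss $1390).
$423: below both → same outcome either way.
$382: below both → same outcome either way.
$221: below both → same outcome either way.
Count: 4.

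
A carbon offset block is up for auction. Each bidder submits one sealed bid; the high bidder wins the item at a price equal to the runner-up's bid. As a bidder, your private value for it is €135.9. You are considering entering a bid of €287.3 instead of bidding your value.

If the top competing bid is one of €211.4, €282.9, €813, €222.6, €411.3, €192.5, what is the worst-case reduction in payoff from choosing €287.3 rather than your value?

€211.4: truthful gives €0, deviation gives −€75.5 → loss €75.5.
€282.9: truthful gives €0, deviation gives −€147 → loss €147.
€813: same outcome either way → loss €0.
€222.6: truthful gives €0, deviation gives −€86.7 → loss €86.7.
€411.3: same outcome either way → loss €0.
€192.5: truthful gives €0, deviation gives −€56.6 → loss €56.6.
Maximum loss: €147.

€147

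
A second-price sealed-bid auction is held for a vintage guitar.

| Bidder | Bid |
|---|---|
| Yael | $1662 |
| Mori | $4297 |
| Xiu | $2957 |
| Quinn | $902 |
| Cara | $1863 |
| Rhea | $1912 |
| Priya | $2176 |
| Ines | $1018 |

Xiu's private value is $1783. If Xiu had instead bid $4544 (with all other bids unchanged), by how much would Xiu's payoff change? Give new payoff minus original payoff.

The highest bid among the other bidders is $4297; Xiu's bid doesn't change that.
Original bid $2957: Xiu is not highest (top rival bid is $4297); payoff $0.
Alternative bid $4544: Xiu is highest, pays the top rival bid $4297; payoff $1783 − $4297 = −$2514.
Change in payoff = −$2514 − ($0) = −$2514.

−$2514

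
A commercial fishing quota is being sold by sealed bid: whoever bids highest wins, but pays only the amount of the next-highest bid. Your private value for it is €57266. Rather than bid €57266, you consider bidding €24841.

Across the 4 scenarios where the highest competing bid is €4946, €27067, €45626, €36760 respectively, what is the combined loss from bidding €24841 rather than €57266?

The deviation costs you only when the competing bid falls strictly between €24841 and €57266; elsewhere both bids give the same outcome.
€4946: outcomes coincide → loss €0.
€27067: truthful payoff €30199, deviation payoff €0 → loss €30199.
€45626: truthful payoff €11640, deviation payoff €0 → loss €11640.
€36760: truthful payoff €20506, deviation payoff €0 → loss €20506.
Total loss = €30199 + €11640 + €20506 = €62345.

€62345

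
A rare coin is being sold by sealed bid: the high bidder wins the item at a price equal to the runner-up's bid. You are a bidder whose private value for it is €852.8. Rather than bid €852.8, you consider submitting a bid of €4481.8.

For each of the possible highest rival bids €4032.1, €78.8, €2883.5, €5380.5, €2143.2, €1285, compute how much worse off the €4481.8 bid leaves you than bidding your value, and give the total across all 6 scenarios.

The deviation costs you only when the competing bid falls strictly between €852.8 and €4481.8; elsewhere both bids give the same outcome.
€4032.1: truthful payoff €0, deviation payoff −€3179.3 → loss €3179.3.
€78.8: outcomes coincide → loss €0.
€2883.5: truthful payoff €0, deviation payoff −€2030.7 → loss €2030.7.
€5380.5: outcomes coincide → loss €0.
€2143.2: truthful payoff €0, deviation payoff −€1290.4 → loss €1290.4.
€1285: truthful payoff €0, deviation payoff −€432.2 → loss €432.2.
Total loss = €3179.3 + €2030.7 + €1290.4 + €432.2 = €6932.6.

€6932.6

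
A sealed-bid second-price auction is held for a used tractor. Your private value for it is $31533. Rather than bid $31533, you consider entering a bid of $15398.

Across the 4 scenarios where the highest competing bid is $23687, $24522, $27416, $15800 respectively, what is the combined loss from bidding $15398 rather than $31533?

$34707

The deviation costs you only when the competing bid falls strictly between $15398 and $31533; elsewhere both bids give the same outcome.
$23687: truthful payoff $7846, deviation payoff $0 → loss $7846.
$24522: truthful payoff $7011, deviation payoff $0 → loss $7011.
$27416: truthful payoff $4117, deviation payoff $0 → loss $4117.
$15800: truthful payoff $15733, deviation payoff $0 → loss $15733.
Total loss = $7846 + $7011 + $4117 + $15733 = $34707.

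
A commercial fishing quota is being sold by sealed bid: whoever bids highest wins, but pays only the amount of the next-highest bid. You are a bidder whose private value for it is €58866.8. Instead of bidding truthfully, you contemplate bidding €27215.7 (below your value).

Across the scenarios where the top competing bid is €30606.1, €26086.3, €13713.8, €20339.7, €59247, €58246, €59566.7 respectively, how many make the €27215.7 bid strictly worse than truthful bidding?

The deviation hurts exactly when the highest competing bid lies strictly between €27215.7 and €58866.8 — underbidding then forfeits a profitable win.
€30606.1: inside the interval → strictly worse (loss €28260.7).
€26086.3: below both → same outcome either way.
€13713.8: below both → same outcome either way.
€20339.7: below both → same outcome either way.
€59247: above both → same outcome either way.
€58246: inside the interval → strictly worse (loss €620.8).
€59566.7: above both → same outcome either way.
Count: 2.

2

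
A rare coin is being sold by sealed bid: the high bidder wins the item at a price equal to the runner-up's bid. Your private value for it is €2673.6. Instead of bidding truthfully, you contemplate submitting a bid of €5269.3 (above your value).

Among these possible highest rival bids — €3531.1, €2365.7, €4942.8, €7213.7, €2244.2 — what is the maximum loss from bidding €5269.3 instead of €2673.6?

€2269.2

€3531.1: truthful gives €0, deviation gives −€857.5 → loss €857.5.
€2365.7: same outcome either way → loss €0.
€4942.8: truthful gives €0, deviation gives −€2269.2 → loss €2269.2.
€7213.7: same outcome either way → loss €0.
€2244.2: same outcome either way → loss €0.
Maximum loss: €2269.2.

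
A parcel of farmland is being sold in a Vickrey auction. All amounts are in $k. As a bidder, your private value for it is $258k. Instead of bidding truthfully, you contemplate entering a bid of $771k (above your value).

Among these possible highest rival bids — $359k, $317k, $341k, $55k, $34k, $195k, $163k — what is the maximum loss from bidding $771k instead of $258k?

$101k

$359k: truthful gives $0k, deviation gives −$101k → loss $101k.
$317k: truthful gives $0k, deviation gives −$59k → loss $59k.
$341k: truthful gives $0k, deviation gives −$83k → loss $83k.
$55k: same outcome either way → loss $0k.
$34k: same outcome either way → loss $0k.
$195k: same outcome either way → loss $0k.
$163k: same outcome either way → loss $0k.
Maximum loss: $101k.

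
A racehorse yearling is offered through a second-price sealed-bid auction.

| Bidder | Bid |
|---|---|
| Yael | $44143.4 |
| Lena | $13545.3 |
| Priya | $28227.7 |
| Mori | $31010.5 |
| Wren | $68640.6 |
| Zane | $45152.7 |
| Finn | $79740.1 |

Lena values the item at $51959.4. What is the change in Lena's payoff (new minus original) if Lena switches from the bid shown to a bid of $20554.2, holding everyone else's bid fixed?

$0

The highest bid among the other bidders is $79740.1; Lena's bid doesn't change that.
Original bid $13545.3: Lena is not highest (top rival bid is $79740.1); payoff $0.
Alternative bid $20554.2: Lena is not highest (top rival bid is $79740.1); payoff $0.
Change in payoff = $0 − ($0) = $0.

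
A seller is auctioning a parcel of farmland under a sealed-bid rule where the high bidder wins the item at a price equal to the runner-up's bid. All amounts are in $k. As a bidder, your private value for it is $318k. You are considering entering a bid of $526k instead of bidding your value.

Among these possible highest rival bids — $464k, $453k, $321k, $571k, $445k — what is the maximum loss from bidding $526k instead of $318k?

$464k: truthful gives $0k, deviation gives −$146k → loss $146k.
$453k: truthful gives $0k, deviation gives −$135k → loss $135k.
$321k: truthful gives $0k, deviation gives −$3k → loss $3k.
$571k: same outcome either way → loss $0k.
$445k: truthful gives $0k, deviation gives −$127k → loss $127k.
Maximum loss: $146k.

$146k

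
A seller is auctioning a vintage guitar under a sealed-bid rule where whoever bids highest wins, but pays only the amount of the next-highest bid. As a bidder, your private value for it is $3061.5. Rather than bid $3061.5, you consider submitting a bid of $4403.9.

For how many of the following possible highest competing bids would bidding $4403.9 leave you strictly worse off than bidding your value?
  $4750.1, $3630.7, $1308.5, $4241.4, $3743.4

The deviation hurts exactly when the highest competing bid lies strictly between $3061.5 and $4403.9 — overbidding then wins at a price above your value.
$4750.1: above both → same outcome either way.
$3630.7: inside the interval → strictly worse (loss $569.2).
$1308.5: below both → same outcome either way.
$4241.4: inside the interval → strictly worse (loss $1179.9).
$3743.4: inside the interval → strictly worse (loss $681.9).
Count: 3.

3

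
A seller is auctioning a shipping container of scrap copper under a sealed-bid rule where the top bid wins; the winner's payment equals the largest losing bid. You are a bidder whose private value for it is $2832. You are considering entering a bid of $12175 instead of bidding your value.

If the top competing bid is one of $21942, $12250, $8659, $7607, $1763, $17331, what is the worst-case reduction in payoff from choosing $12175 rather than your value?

$5827

$21942: same outcome either way → loss $0.
$12250: same outcome either way → loss $0.
$8659: truthful gives $0, deviation gives −$5827 → loss $5827.
$7607: truthful gives $0, deviation gives −$4775 → loss $4775.
$1763: same outcome either way → loss $0.
$17331: same outcome either way → loss $0.
Maximum loss: $5827.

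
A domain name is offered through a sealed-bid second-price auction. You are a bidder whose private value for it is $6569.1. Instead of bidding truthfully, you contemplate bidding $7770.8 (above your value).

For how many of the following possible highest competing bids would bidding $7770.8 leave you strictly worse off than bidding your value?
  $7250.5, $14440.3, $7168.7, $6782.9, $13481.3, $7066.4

4

The deviation hurts exactly when the highest competing bid lies strictly between $6569.1 and $7770.8 — overbidding then wins at a price above your value.
$7250.5: inside the interval → strictly worse (loss $681.4).
$14440.3: above both → same outcome either way.
$7168.7: inside the interval → strictly worse (loss $599.6).
$6782.9: inside the interval → strictly worse (loss $213.8).
$13481.3: above both → same outcome either way.
$7066.4: inside the interval → strictly worse (loss $497.3).
Count: 4.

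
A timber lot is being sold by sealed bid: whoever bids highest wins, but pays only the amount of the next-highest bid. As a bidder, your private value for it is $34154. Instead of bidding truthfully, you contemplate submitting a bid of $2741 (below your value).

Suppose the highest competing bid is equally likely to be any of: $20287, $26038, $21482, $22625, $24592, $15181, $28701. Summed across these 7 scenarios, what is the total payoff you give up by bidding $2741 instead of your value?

$80172

The deviation costs you only when the competing bid falls strictly between $2741 and $34154; elsewhere both bids give the same outcome.
$20287: truthful payoff $13867, deviation payoff $0 → loss $13867.
$26038: truthful payoff $8116, deviation payoff $0 → loss $8116.
$21482: truthful payoff $12672, deviation payoff $0 → loss $12672.
$22625: truthful payoff $11529, deviation payoff $0 → loss $11529.
$24592: truthful payoff $9562, deviation payoff $0 → loss $9562.
$15181: truthful payoff $18973, deviation payoff $0 → loss $18973.
$28701: truthful payoff $5453, deviation payoff $0 → loss $5453.
Total loss = $13867 + $8116 + $12672 + $11529 + $9562 + $18973 + $5453 = $80172.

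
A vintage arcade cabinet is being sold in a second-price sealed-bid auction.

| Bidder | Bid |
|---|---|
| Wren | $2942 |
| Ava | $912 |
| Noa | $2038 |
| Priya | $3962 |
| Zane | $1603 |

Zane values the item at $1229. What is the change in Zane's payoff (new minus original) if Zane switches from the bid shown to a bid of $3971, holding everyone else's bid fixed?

−$2733

The highest bid among the other bidders is $3962; Zane's bid doesn't change that.
Original bid $1603: Zane is not highest (top rival bid is $3962); payoff $0.
Alternative bid $3971: Zane is highest, pays the top rival bid $3962; payoff $1229 − $3962 = −$2733.
Change in payoff = −$2733 − ($0) = −$2733.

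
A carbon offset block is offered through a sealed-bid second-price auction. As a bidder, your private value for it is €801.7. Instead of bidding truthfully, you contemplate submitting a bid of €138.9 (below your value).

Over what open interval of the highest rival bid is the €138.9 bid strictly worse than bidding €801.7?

(€138.9, €801.7)

If the competing bid is below €138.9, both bids win at the same price — no difference.
If it is above €801.7, both bids lose — no difference.
If it lies strictly between €138.9 and €801.7, bidding your value wins at a price below your value (positive payoff) while bidding €138.9 loses (payoff 0).
So the deviation strictly hurts on the open interval (€138.9, €801.7).
Because the price is fixed by the runner-up's bid, deviating from your value can only change a good outcome into a bad one — never the reverse.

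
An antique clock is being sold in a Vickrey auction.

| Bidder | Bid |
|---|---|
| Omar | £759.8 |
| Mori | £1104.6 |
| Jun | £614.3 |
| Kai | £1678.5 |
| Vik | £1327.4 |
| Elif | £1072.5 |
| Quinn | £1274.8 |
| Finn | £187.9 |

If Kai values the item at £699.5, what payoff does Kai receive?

Highest bid: Kai at £1678.5, so Kai wins.
Second-highest bid: Vik at £1327.4 — that is the price the winner pays.
Kai's payoff = value − price = £699.5 − £1327.4 = −£627.9.

−£627.9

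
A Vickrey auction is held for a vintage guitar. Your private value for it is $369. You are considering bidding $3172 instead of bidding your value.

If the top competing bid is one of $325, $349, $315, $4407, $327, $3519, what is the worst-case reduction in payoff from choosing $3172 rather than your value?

$325: same outcome either way → loss $0.
$349: same outcome either way → loss $0.
$315: same outcome either way → loss $0.
$4407: same outcome either way → loss $0.
$327: same outcome either way → loss $0.
$3519: same outcome either way → loss $0.
Maximum loss: $0.

$0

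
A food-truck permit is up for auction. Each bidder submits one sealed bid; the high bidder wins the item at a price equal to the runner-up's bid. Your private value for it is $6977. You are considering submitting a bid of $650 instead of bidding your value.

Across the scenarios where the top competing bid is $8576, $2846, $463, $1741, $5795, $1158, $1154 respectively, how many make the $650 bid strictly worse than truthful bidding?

The deviation hurts exactly when the highest competing bid lies strictly between $650 and $6977 — underbidding then forfeits a profitable win.
$8576: above both → same outcome either way.
$2846: inside the interval → strictly worse (loss $4131).
$463: below both → same outcome either way.
$1741: inside the interval → strictly worse (loss $5236).
$5795: inside the interval → strictly worse (loss $1182).
$1158: inside the interval → strictly worse (loss $5819).
$1154: inside the interval → strictly worse (loss $5823).
Count: 5.

5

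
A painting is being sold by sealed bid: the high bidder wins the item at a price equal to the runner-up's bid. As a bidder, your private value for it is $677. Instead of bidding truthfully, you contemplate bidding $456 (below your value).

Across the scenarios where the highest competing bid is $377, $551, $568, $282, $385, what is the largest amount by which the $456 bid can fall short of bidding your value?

$126

$377: same outcome either way → loss $0.
$551: truthful gives $126, deviation gives $0 → loss $126.
$568: truthful gives $109, deviation gives $0 → loss $109.
$282: same outcome either way → loss $0.
$385: same outcome either way → loss $0.
Maximum loss: $126.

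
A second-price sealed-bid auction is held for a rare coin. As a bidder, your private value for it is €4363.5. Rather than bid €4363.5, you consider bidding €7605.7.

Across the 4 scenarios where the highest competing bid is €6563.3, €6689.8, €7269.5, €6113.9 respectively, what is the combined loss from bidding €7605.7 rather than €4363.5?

The deviation costs you only when the competing bid falls strictly between €4363.5 and €7605.7; elsewhere both bids give the same outcome.
€6563.3: truthful payoff €0, deviation payoff −€2199.8 → loss €2199.8.
€6689.8: truthful payoff €0, deviation payoff −€2326.3 → loss €2326.3.
€7269.5: truthful payoff €0, deviation payoff −€2906 → loss €2906.
€6113.9: truthful payoff €0, deviation payoff −€1750.4 → loss €1750.4.
Total loss = €2199.8 + €2326.3 + €2906 + €1750.4 = €9182.5.

€9182.5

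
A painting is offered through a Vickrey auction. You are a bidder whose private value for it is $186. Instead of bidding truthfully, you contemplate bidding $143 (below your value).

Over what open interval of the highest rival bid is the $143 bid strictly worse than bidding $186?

($143, $186)

If the competing bid is below $143, both bids win at the same price — no difference.
If it is above $186, both bids lose — no difference.
If it lies strictly between $143 and $186, bidding your value wins at a price below your value (positive payoff) while bidding $143 loses (payoff 0).
So the deviation strictly hurts on the open interval ($143, $186).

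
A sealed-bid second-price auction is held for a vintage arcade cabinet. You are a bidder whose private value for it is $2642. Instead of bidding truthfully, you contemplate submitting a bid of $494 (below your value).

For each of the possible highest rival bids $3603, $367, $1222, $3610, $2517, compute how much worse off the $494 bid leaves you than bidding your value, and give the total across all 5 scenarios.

$1545

The deviation costs you only when the competing bid falls strictly between $494 and $2642; elsewhere both bids give the same outcome.
$3603: outcomes coincide → loss $0.
$367: outcomes coincide → loss $0.
$1222: truthful payoff $1420, deviation payoff $0 → loss $1420.
$3610: outcomes coincide → loss $0.
$2517: truthful payoff $125, deviation payoff $0 → loss $125.
Total loss = $1420 + $125 = $1545.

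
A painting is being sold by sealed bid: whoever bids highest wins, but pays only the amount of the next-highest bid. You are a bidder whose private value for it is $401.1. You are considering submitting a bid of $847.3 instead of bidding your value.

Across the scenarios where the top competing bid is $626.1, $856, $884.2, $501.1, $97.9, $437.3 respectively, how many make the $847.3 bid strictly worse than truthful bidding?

3

The deviation hurts exactly when the highest competing bid lies strictly between $401.1 and $847.3 — overbidding then wins at a price above your value.
$626.1: inside the interval → strictly worse (loss $225).
$856: above both → same outcome either way.
$884.2: above both → same outcome either way.
$501.1: inside the interval → strictly worse (loss $100).
$97.9: below both → same outcome either way.
$437.3: inside the interval → strictly worse (loss $36.2).
Count: 3.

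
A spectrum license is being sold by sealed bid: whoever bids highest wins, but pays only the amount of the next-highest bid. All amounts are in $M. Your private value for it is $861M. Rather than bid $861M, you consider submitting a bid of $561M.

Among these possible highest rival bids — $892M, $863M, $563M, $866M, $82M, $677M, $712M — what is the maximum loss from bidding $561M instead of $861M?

$298M

$892M: same outcome either way → loss $0M.
$863M: same outcome either way → loss $0M.
$563M: truthful gives $298M, deviation gives $0M → loss $298M.
$866M: same outcome either way → loss $0M.
$82M: same outcome either way → loss $0M.
$677M: truthful gives $184M, deviation gives $0M → loss $184M.
$712M: truthful gives $149M, deviation gives $0M → loss $149M.
Maximum loss: $298M.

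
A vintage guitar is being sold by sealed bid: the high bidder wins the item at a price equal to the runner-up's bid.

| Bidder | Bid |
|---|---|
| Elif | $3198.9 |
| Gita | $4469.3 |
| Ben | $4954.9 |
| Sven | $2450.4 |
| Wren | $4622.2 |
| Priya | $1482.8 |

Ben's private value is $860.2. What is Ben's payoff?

Highest bid: Ben at $4954.9, so Ben wins.
Second-highest bid: Wren at $4622.2 — that is the price the winner pays.
Ben's payoff = value − price = $860.2 − $4622.2 = −$3762.

−$3762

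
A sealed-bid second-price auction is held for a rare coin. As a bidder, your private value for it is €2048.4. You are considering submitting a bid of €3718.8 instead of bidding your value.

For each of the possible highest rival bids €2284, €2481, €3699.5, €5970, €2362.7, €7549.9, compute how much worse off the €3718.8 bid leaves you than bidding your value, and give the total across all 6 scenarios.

€2633.6

The deviation costs you only when the competing bid falls strictly between €2048.4 and €3718.8; elsewhere both bids give the same outcome.
€2284: truthful payoff €0, deviation payoff −€235.6 → loss €235.6.
€2481: truthful payoff €0, deviation payoff −€432.6 → loss €432.6.
€3699.5: truthful payoff €0, deviation payoff −€1651.1 → loss €1651.1.
€5970: outcomes coincide → loss €0.
€2362.7: truthful payoff €0, deviation payoff −€314.3 → loss €314.3.
€7549.9: outcomes coincide → loss €0.
Total loss = €235.6 + €432.6 + €1651.1 + €314.3 = €2633.6.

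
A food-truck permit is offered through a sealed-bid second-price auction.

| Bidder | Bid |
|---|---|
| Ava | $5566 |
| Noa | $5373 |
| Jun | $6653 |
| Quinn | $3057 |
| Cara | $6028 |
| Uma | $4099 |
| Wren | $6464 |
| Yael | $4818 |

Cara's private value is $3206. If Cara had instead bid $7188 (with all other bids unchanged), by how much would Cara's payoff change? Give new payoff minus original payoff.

−$3447

The highest bid among the other bidders is $6653; Cara's bid doesn't change that.
Original bid $6028: Cara is not highest (top rival bid is $6653); payoff $0.
Alternative bid $7188: Cara is highest, pays the top rival bid $6653; payoff $3206 − $6653 = −$3447.
Change in payoff = −$3447 − ($0) = −$3447.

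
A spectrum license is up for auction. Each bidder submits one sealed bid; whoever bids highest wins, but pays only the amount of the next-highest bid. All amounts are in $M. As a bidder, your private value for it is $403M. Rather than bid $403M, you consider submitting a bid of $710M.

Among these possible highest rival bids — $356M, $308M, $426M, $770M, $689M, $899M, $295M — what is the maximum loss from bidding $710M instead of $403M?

$356M: same outcome either way → loss $0M.
$308M: same outcome either way → loss $0M.
$426M: truthful gives $0M, deviation gives −$23M → loss $23M.
$770M: same outcome either way → loss $0M.
$689M: truthful gives $0M, deviation gives −$286M → loss $286M.
$899M: same outcome either way → loss $0M.
$295M: same outcome either way → loss $0M.
Maximum loss: $286M.

$286M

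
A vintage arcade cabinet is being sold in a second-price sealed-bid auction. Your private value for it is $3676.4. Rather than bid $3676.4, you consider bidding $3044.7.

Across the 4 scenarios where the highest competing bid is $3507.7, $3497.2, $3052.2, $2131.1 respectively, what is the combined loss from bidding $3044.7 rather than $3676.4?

The deviation costs you only when the competing bid falls strictly between $3044.7 and $3676.4; elsewhere both bids give the same outcome.
$3507.7: truthful payoff $168.7, deviation payoff $0 → loss $168.7.
$3497.2: truthful payoff $179.2, deviation payoff $0 → loss $179.2.
$3052.2: truthful payoff $624.2, deviation payoff $0 → loss $624.2.
$2131.1: outcomes coincide → loss $0.
Total loss = $168.7 + $179.2 + $624.2 = $972.1.
In a second-price auction your bid sets only whether you win, not what you pay, so bidding your true value is weakly dominant.

$972.1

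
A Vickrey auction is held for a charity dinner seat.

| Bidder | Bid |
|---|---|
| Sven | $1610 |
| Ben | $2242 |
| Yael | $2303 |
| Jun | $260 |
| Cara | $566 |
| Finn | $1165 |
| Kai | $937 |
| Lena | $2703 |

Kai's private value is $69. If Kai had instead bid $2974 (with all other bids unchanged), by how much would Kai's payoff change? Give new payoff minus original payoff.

−$2634

The highest bid among the other bidders is $2703; Kai's bid doesn't change that.
Original bid $937: Kai is not highest (top rival bid is $2703); payoff $0.
Alternative bid $2974: Kai is highest, pays the top rival bid $2703; payoff $69 − $2703 = −$2634.
Change in payoff = −$2634 − ($0) = −$2634.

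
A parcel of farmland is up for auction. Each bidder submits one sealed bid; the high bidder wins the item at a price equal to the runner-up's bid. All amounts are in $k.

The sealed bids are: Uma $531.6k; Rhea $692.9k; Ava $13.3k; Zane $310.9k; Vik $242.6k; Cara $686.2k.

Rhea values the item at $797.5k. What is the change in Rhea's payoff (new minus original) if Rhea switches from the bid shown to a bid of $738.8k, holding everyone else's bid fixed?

The highest bid among the other bidders is $686.2k; Rhea's bid doesn't change that.
Original bid $692.9k: Rhea is highest, pays the top rival bid $686.2k; payoff $797.5k − $686.2k = $111.3k.
Alternative bid $738.8k: Rhea is highest, pays the top rival bid $686.2k; payoff $797.5k − $686.2k = $111.3k.
Change in payoff = $111.3k − ($111.3k) = $0k.

$0k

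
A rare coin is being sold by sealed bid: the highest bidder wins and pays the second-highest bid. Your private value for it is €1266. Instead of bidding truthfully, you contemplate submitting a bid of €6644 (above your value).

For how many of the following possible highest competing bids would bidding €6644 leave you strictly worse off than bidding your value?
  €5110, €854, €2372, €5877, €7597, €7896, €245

The deviation hurts exactly when the highest competing bid lies strictly between €1266 and €6644 — overbidding then wins at a price above your value.
€5110: inside the interval → strictly worse (loss €3844).
€854: below both → same outcome either way.
€2372: inside the interval → strictly worse (loss €1106).
€5877: inside the interval → strictly worse (loss €4611).
€7597: above both → same outcome either way.
€7896: above both → same outcome either way.
€245: below both → same outcome either way.
Count: 3.

3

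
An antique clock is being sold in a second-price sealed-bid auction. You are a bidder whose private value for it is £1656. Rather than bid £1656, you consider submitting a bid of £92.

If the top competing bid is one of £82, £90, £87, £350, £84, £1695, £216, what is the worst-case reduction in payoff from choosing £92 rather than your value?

£82: same outcome either way → loss £0.
£90: same outcome either way → loss £0.
£87: same outcome either way → loss £0.
£350: truthful gives £1306, deviation gives £0 → loss £1306.
£84: same outcome either way → loss £0.
£1695: same outcome either way → loss £0.
£216: truthful gives £1440, deviation gives £0 → loss £1440.
Maximum loss: £1440.

£1440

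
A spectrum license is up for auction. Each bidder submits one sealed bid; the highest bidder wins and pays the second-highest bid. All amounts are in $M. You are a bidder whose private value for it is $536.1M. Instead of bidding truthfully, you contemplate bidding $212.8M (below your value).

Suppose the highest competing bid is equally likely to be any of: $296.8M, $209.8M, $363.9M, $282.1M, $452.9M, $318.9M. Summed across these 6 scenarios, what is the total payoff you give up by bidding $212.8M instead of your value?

$965.9M

The deviation costs you only when the competing bid falls strictly between $212.8M and $536.1M; elsewhere both bids give the same outcome.
$296.8M: truthful payoff $239.3M, deviation payoff $0M → loss $239.3M.
$209.8M: outcomes coincide → loss $0M.
$363.9M: truthful payoff $172.2M, deviation payoff $0M → loss $172.2M.
$282.1M: truthful payoff $254M, deviation payoff $0M → loss $254M.
$452.9M: truthful payoff $83.2M, deviation payoff $0M → loss $83.2M.
$318.9M: truthful payoff $217.2M, deviation payoff $0M → loss $217.2M.
Total loss = $239.3M + $172.2M + $254M + $83.2M + $217.2M = $965.9M.
In a second-price auction your bid sets only whether you win, not what you pay, so bidding your true value is weakly dominant.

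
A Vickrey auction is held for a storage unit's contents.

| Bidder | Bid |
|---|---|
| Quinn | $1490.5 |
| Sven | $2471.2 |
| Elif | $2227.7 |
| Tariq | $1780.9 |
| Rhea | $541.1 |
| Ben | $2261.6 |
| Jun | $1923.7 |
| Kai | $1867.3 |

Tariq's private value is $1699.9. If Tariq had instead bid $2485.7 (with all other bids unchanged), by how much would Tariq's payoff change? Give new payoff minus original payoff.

The highest bid among the other bidders is $2471.2; Tariq's bid doesn't change that.
Original bid $1780.9: Tariq is not highest (top rival bid is $2471.2); payoff $0.
Alternative bid $2485.7: Tariq is highest, pays the top rival bid $2471.2; payoff $1699.9 − $2471.2 = −$771.3.
Change in payoff = −$771.3 − ($0) = −$771.3.

−$771.3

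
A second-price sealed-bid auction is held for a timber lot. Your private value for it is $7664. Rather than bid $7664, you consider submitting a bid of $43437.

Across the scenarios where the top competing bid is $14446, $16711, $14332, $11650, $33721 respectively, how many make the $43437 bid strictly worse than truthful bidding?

The deviation hurts exactly when the highest competing bid lies strictly between $7664 and $43437 — overbidding then wins at a price above your value.
$14446: inside the interval → strictly worse (loss $6782).
$16711: inside the interval → strictly worse (loss $9047).
$14332: inside the interval → strictly worse (loss $6668).
$11650: inside the interval → strictly worse (loss $3986).
$33721: inside the interval → strictly worse (loss $26057).
Count: 5.

5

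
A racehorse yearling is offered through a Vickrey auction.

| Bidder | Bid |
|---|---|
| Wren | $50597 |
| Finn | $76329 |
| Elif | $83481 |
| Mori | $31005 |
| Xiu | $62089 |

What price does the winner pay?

$76329

Highest bid: Elif at $83481, so Elif wins.
Second-highest bid: Finn at $76329 — that is the price the winner pays.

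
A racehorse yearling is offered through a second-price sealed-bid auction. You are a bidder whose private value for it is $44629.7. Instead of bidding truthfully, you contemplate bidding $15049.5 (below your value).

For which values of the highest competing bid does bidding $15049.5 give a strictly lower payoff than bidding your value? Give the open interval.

If the competing bid is below $15049.5, both bids win at the same price — no difference.
If it is above $44629.7, both bids lose — no difference.
If it lies strictly between $15049.5 and $44629.7, bidding your value wins at a price below your value (positive payoff) while bidding $15049.5 loses (payoff 0).
So the deviation strictly hurts on the open interval ($15049.5, $44629.7).

($15049.5, $44629.7)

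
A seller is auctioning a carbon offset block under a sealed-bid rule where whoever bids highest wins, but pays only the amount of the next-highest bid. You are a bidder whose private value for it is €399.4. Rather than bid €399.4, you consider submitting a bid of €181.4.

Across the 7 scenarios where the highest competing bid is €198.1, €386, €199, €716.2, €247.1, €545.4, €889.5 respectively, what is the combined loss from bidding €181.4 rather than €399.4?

€567.4

The deviation costs you only when the competing bid falls strictly between €181.4 and €399.4; elsewhere both bids give the same outcome.
€198.1: truthful payoff €201.3, deviation payoff €0 → loss €201.3.
€386: truthful payoff €13.4, deviation payoff €0 → loss €13.4.
€199: truthful payoff €200.4, deviation payoff €0 → loss €200.4.
€716.2: outcomes coincide → loss €0.
€247.1: truthful payoff €152.3, deviation payoff €0 → loss €152.3.
€545.4: outcomes coincide → loss €0.
€889.5: outcomes coincide → loss €0.
Total loss = €201.3 + €13.4 + €200.4 + €152.3 = €567.4.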